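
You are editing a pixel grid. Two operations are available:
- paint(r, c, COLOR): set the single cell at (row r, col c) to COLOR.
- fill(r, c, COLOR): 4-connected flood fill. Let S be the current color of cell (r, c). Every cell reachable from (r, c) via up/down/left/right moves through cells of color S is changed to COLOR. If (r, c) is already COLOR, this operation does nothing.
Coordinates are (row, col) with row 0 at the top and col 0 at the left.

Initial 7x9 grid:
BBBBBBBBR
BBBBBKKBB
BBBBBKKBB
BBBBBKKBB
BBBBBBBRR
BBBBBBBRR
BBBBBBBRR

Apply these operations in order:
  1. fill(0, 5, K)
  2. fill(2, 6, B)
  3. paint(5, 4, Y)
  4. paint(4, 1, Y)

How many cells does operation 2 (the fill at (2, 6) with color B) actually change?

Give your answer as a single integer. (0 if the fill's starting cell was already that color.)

After op 1 fill(0,5,K) [50 cells changed]:
KKKKKKKKR
KKKKKKKKK
KKKKKKKKK
KKKKKKKKK
KKKKKKKRR
KKKKKKKRR
KKKKKKKRR
After op 2 fill(2,6,B) [56 cells changed]:
BBBBBBBBR
BBBBBBBBB
BBBBBBBBB
BBBBBBBBB
BBBBBBBRR
BBBBBBBRR
BBBBBBBRR

Answer: 56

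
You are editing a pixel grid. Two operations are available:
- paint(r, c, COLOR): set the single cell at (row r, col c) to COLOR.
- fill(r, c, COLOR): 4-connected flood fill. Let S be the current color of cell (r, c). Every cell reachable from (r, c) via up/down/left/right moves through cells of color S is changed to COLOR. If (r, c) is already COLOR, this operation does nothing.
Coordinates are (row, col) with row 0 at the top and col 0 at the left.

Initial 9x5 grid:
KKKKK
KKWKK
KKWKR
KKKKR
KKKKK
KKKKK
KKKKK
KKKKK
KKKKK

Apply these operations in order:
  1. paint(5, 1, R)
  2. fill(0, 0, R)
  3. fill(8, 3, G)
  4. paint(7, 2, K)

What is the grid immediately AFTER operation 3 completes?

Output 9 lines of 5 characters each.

Answer: GGGGG
GGWGG
GGWGG
GGGGG
GGGGG
GGGGG
GGGGG
GGGGG
GGGGG

Derivation:
After op 1 paint(5,1,R):
KKKKK
KKWKK
KKWKR
KKKKR
KKKKK
KRKKK
KKKKK
KKKKK
KKKKK
After op 2 fill(0,0,R) [40 cells changed]:
RRRRR
RRWRR
RRWRR
RRRRR
RRRRR
RRRRR
RRRRR
RRRRR
RRRRR
After op 3 fill(8,3,G) [43 cells changed]:
GGGGG
GGWGG
GGWGG
GGGGG
GGGGG
GGGGG
GGGGG
GGGGG
GGGGG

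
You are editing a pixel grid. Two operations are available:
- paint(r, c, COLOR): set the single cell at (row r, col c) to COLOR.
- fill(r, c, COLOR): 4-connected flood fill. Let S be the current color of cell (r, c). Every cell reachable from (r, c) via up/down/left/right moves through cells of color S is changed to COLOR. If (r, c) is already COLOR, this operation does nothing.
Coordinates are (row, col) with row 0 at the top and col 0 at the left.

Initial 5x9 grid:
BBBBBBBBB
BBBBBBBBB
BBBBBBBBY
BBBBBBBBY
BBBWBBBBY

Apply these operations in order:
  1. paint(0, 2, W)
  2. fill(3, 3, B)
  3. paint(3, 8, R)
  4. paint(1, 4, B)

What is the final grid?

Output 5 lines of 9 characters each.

Answer: BBWBBBBBB
BBBBBBBBB
BBBBBBBBY
BBBBBBBBR
BBBWBBBBY

Derivation:
After op 1 paint(0,2,W):
BBWBBBBBB
BBBBBBBBB
BBBBBBBBY
BBBBBBBBY
BBBWBBBBY
After op 2 fill(3,3,B) [0 cells changed]:
BBWBBBBBB
BBBBBBBBB
BBBBBBBBY
BBBBBBBBY
BBBWBBBBY
After op 3 paint(3,8,R):
BBWBBBBBB
BBBBBBBBB
BBBBBBBBY
BBBBBBBBR
BBBWBBBBY
After op 4 paint(1,4,B):
BBWBBBBBB
BBBBBBBBB
BBBBBBBBY
BBBBBBBBR
BBBWBBBBY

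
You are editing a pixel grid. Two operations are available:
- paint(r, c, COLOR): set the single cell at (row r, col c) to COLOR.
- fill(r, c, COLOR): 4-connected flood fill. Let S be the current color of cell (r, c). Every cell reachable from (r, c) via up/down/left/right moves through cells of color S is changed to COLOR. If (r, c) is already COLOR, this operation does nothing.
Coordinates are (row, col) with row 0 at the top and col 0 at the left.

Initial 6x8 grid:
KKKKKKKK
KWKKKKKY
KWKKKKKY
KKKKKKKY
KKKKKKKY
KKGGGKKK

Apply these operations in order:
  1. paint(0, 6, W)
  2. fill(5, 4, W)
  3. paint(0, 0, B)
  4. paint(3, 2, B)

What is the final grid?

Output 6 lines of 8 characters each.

After op 1 paint(0,6,W):
KKKKKKWK
KWKKKKKY
KWKKKKKY
KKKKKKKY
KKKKKKKY
KKGGGKKK
After op 2 fill(5,4,W) [3 cells changed]:
KKKKKKWK
KWKKKKKY
KWKKKKKY
KKKKKKKY
KKKKKKKY
KKWWWKKK
After op 3 paint(0,0,B):
BKKKKKWK
KWKKKKKY
KWKKKKKY
KKKKKKKY
KKKKKKKY
KKWWWKKK
After op 4 paint(3,2,B):
BKKKKKWK
KWKKKKKY
KWKKKKKY
KKBKKKKY
KKKKKKKY
KKWWWKKK

Answer: BKKKKKWK
KWKKKKKY
KWKKKKKY
KKBKKKKY
KKKKKKKY
KKWWWKKK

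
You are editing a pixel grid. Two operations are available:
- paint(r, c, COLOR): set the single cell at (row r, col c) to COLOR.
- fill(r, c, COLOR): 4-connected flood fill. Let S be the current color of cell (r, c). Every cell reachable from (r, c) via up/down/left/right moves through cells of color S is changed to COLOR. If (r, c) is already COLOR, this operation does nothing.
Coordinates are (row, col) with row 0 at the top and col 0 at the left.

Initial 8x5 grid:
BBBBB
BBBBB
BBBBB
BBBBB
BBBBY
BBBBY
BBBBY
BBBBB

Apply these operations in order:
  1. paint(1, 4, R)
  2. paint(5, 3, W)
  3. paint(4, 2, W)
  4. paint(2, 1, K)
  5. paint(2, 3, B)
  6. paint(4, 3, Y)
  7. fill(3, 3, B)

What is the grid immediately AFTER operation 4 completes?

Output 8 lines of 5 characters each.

Answer: BBBBB
BBBBR
BKBBB
BBBBB
BBWBY
BBBWY
BBBBY
BBBBB

Derivation:
After op 1 paint(1,4,R):
BBBBB
BBBBR
BBBBB
BBBBB
BBBBY
BBBBY
BBBBY
BBBBB
After op 2 paint(5,3,W):
BBBBB
BBBBR
BBBBB
BBBBB
BBBBY
BBBWY
BBBBY
BBBBB
After op 3 paint(4,2,W):
BBBBB
BBBBR
BBBBB
BBBBB
BBWBY
BBBWY
BBBBY
BBBBB
After op 4 paint(2,1,K):
BBBBB
BBBBR
BKBBB
BBBBB
BBWBY
BBBWY
BBBBY
BBBBB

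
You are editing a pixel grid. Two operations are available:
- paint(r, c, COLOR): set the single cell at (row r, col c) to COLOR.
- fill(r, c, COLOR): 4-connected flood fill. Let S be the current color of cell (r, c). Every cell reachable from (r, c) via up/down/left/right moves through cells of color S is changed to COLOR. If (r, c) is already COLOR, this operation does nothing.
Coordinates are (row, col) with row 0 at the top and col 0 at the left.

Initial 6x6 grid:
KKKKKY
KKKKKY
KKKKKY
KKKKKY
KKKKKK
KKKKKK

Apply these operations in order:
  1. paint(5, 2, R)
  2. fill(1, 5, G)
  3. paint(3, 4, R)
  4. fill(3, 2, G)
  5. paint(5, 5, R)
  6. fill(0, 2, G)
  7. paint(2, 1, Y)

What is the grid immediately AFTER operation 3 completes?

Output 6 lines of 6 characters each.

After op 1 paint(5,2,R):
KKKKKY
KKKKKY
KKKKKY
KKKKKY
KKKKKK
KKRKKK
After op 2 fill(1,5,G) [4 cells changed]:
KKKKKG
KKKKKG
KKKKKG
KKKKKG
KKKKKK
KKRKKK
After op 3 paint(3,4,R):
KKKKKG
KKKKKG
KKKKKG
KKKKRG
KKKKKK
KKRKKK

Answer: KKKKKG
KKKKKG
KKKKKG
KKKKRG
KKKKKK
KKRKKK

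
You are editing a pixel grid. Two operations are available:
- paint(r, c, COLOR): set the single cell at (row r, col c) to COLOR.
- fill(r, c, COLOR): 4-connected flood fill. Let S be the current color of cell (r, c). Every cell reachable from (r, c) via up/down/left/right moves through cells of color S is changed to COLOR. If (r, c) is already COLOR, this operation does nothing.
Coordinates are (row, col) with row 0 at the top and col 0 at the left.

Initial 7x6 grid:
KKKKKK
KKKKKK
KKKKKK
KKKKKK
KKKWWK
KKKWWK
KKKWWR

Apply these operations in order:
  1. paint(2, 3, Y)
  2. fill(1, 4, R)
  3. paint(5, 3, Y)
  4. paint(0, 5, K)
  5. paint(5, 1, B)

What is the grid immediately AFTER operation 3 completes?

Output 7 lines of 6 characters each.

Answer: RRRRRR
RRRRRR
RRRYRR
RRRRRR
RRRWWR
RRRYWR
RRRWWR

Derivation:
After op 1 paint(2,3,Y):
KKKKKK
KKKKKK
KKKYKK
KKKKKK
KKKWWK
KKKWWK
KKKWWR
After op 2 fill(1,4,R) [34 cells changed]:
RRRRRR
RRRRRR
RRRYRR
RRRRRR
RRRWWR
RRRWWR
RRRWWR
After op 3 paint(5,3,Y):
RRRRRR
RRRRRR
RRRYRR
RRRRRR
RRRWWR
RRRYWR
RRRWWR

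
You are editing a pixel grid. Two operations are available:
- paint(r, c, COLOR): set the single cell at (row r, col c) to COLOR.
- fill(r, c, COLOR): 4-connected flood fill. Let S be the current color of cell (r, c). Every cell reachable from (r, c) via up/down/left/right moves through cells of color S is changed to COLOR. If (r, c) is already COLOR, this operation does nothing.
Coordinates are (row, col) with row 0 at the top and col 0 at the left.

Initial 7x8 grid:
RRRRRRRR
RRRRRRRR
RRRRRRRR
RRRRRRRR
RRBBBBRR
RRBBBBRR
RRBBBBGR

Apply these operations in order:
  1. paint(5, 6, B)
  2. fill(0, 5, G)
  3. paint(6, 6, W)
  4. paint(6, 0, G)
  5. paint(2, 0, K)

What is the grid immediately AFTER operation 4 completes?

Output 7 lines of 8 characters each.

After op 1 paint(5,6,B):
RRRRRRRR
RRRRRRRR
RRRRRRRR
RRRRRRRR
RRBBBBRR
RRBBBBBR
RRBBBBGR
After op 2 fill(0,5,G) [42 cells changed]:
GGGGGGGG
GGGGGGGG
GGGGGGGG
GGGGGGGG
GGBBBBGG
GGBBBBBG
GGBBBBGG
After op 3 paint(6,6,W):
GGGGGGGG
GGGGGGGG
GGGGGGGG
GGGGGGGG
GGBBBBGG
GGBBBBBG
GGBBBBWG
After op 4 paint(6,0,G):
GGGGGGGG
GGGGGGGG
GGGGGGGG
GGGGGGGG
GGBBBBGG
GGBBBBBG
GGBBBBWG

Answer: GGGGGGGG
GGGGGGGG
GGGGGGGG
GGGGGGGG
GGBBBBGG
GGBBBBBG
GGBBBBWG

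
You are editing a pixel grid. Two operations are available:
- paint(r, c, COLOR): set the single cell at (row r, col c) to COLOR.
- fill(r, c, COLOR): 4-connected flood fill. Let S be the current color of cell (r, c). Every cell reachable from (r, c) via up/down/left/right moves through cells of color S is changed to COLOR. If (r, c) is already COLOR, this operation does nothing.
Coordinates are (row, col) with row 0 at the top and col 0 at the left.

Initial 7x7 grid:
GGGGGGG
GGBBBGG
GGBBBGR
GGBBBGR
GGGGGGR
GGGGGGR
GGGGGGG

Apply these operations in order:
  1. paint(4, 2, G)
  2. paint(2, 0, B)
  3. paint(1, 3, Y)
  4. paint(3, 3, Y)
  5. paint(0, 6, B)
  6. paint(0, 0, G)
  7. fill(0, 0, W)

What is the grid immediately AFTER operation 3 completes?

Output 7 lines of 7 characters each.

After op 1 paint(4,2,G):
GGGGGGG
GGBBBGG
GGBBBGR
GGBBBGR
GGGGGGR
GGGGGGR
GGGGGGG
After op 2 paint(2,0,B):
GGGGGGG
GGBBBGG
BGBBBGR
GGBBBGR
GGGGGGR
GGGGGGR
GGGGGGG
After op 3 paint(1,3,Y):
GGGGGGG
GGBYBGG
BGBBBGR
GGBBBGR
GGGGGGR
GGGGGGR
GGGGGGG

Answer: GGGGGGG
GGBYBGG
BGBBBGR
GGBBBGR
GGGGGGR
GGGGGGR
GGGGGGG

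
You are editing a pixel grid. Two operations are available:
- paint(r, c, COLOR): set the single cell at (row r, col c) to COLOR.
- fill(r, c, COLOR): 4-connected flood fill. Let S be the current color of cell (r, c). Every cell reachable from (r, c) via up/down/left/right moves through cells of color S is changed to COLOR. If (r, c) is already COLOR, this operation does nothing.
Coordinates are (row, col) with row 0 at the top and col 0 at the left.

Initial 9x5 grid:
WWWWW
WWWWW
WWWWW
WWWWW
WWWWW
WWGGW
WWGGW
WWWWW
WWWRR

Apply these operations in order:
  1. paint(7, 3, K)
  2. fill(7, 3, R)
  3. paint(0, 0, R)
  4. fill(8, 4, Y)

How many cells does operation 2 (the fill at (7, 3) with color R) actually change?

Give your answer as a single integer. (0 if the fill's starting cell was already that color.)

Answer: 1

Derivation:
After op 1 paint(7,3,K):
WWWWW
WWWWW
WWWWW
WWWWW
WWWWW
WWGGW
WWGGW
WWWKW
WWWRR
After op 2 fill(7,3,R) [1 cells changed]:
WWWWW
WWWWW
WWWWW
WWWWW
WWWWW
WWGGW
WWGGW
WWWRW
WWWRR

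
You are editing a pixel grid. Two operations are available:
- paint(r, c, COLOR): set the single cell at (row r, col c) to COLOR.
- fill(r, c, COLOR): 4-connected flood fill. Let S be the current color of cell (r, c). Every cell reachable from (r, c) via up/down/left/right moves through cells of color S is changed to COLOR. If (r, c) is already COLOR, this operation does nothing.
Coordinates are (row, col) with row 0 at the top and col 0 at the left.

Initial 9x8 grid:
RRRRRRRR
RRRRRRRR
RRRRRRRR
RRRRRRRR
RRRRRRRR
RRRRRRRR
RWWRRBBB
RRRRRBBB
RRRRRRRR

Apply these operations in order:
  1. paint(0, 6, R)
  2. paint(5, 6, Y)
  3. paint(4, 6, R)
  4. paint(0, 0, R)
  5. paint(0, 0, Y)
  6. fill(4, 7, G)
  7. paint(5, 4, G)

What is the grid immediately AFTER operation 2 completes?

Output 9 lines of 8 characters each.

After op 1 paint(0,6,R):
RRRRRRRR
RRRRRRRR
RRRRRRRR
RRRRRRRR
RRRRRRRR
RRRRRRRR
RWWRRBBB
RRRRRBBB
RRRRRRRR
After op 2 paint(5,6,Y):
RRRRRRRR
RRRRRRRR
RRRRRRRR
RRRRRRRR
RRRRRRRR
RRRRRRYR
RWWRRBBB
RRRRRBBB
RRRRRRRR

Answer: RRRRRRRR
RRRRRRRR
RRRRRRRR
RRRRRRRR
RRRRRRRR
RRRRRRYR
RWWRRBBB
RRRRRBBB
RRRRRRRR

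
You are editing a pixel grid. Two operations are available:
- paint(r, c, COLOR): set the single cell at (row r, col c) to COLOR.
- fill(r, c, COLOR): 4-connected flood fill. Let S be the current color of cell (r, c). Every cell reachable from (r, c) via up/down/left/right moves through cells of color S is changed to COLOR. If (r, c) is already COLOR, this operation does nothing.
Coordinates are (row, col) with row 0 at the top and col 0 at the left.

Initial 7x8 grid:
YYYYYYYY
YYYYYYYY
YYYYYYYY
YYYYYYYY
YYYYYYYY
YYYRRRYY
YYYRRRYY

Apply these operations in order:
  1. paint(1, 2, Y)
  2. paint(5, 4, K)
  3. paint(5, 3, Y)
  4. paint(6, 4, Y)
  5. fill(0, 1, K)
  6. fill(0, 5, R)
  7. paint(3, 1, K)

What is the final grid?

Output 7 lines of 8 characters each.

Answer: RRRRRRRR
RRRRRRRR
RRRRRRRR
RKRRRRRR
RRRRRRRR
RRRRRRRR
RRRRYRRR

Derivation:
After op 1 paint(1,2,Y):
YYYYYYYY
YYYYYYYY
YYYYYYYY
YYYYYYYY
YYYYYYYY
YYYRRRYY
YYYRRRYY
After op 2 paint(5,4,K):
YYYYYYYY
YYYYYYYY
YYYYYYYY
YYYYYYYY
YYYYYYYY
YYYRKRYY
YYYRRRYY
After op 3 paint(5,3,Y):
YYYYYYYY
YYYYYYYY
YYYYYYYY
YYYYYYYY
YYYYYYYY
YYYYKRYY
YYYRRRYY
After op 4 paint(6,4,Y):
YYYYYYYY
YYYYYYYY
YYYYYYYY
YYYYYYYY
YYYYYYYY
YYYYKRYY
YYYRYRYY
After op 5 fill(0,1,K) [51 cells changed]:
KKKKKKKK
KKKKKKKK
KKKKKKKK
KKKKKKKK
KKKKKKKK
KKKKKRKK
KKKRYRKK
After op 6 fill(0,5,R) [52 cells changed]:
RRRRRRRR
RRRRRRRR
RRRRRRRR
RRRRRRRR
RRRRRRRR
RRRRRRRR
RRRRYRRR
After op 7 paint(3,1,K):
RRRRRRRR
RRRRRRRR
RRRRRRRR
RKRRRRRR
RRRRRRRR
RRRRRRRR
RRRRYRRR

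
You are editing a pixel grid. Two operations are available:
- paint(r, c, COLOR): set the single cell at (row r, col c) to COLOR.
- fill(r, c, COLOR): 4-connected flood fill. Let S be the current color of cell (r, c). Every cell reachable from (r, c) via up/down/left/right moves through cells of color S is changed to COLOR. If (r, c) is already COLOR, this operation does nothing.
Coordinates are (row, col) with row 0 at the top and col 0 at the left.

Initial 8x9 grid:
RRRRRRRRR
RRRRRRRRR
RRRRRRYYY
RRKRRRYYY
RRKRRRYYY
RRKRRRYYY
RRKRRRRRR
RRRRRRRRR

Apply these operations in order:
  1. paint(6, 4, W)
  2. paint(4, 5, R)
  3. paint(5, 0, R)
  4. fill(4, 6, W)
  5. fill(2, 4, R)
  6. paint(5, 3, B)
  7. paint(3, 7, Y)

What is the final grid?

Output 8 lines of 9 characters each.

Answer: RRRRRRRRR
RRRRRRRRR
RRRRRRWWW
RRKRRRWYW
RRKRRRWWW
RRKBRRWWW
RRKRWRRRR
RRRRRRRRR

Derivation:
After op 1 paint(6,4,W):
RRRRRRRRR
RRRRRRRRR
RRRRRRYYY
RRKRRRYYY
RRKRRRYYY
RRKRRRYYY
RRKRWRRRR
RRRRRRRRR
After op 2 paint(4,5,R):
RRRRRRRRR
RRRRRRRRR
RRRRRRYYY
RRKRRRYYY
RRKRRRYYY
RRKRRRYYY
RRKRWRRRR
RRRRRRRRR
After op 3 paint(5,0,R):
RRRRRRRRR
RRRRRRRRR
RRRRRRYYY
RRKRRRYYY
RRKRRRYYY
RRKRRRYYY
RRKRWRRRR
RRRRRRRRR
After op 4 fill(4,6,W) [12 cells changed]:
RRRRRRRRR
RRRRRRRRR
RRRRRRWWW
RRKRRRWWW
RRKRRRWWW
RRKRRRWWW
RRKRWRRRR
RRRRRRRRR
After op 5 fill(2,4,R) [0 cells changed]:
RRRRRRRRR
RRRRRRRRR
RRRRRRWWW
RRKRRRWWW
RRKRRRWWW
RRKRRRWWW
RRKRWRRRR
RRRRRRRRR
After op 6 paint(5,3,B):
RRRRRRRRR
RRRRRRRRR
RRRRRRWWW
RRKRRRWWW
RRKRRRWWW
RRKBRRWWW
RRKRWRRRR
RRRRRRRRR
After op 7 paint(3,7,Y):
RRRRRRRRR
RRRRRRRRR
RRRRRRWWW
RRKRRRWYW
RRKRRRWWW
RRKBRRWWW
RRKRWRRRR
RRRRRRRRR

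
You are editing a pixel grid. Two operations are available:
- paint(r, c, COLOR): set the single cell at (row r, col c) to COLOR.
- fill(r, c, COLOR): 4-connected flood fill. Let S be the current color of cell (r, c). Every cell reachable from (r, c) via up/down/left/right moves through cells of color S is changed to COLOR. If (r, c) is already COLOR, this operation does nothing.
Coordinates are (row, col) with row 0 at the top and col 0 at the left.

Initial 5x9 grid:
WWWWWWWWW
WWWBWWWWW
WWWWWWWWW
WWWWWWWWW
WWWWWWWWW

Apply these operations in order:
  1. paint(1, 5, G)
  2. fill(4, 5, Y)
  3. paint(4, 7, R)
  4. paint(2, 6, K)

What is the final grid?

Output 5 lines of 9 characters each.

Answer: YYYYYYYYY
YYYBYGYYY
YYYYYYKYY
YYYYYYYYY
YYYYYYYRY

Derivation:
After op 1 paint(1,5,G):
WWWWWWWWW
WWWBWGWWW
WWWWWWWWW
WWWWWWWWW
WWWWWWWWW
After op 2 fill(4,5,Y) [43 cells changed]:
YYYYYYYYY
YYYBYGYYY
YYYYYYYYY
YYYYYYYYY
YYYYYYYYY
After op 3 paint(4,7,R):
YYYYYYYYY
YYYBYGYYY
YYYYYYYYY
YYYYYYYYY
YYYYYYYRY
After op 4 paint(2,6,K):
YYYYYYYYY
YYYBYGYYY
YYYYYYKYY
YYYYYYYYY
YYYYYYYRY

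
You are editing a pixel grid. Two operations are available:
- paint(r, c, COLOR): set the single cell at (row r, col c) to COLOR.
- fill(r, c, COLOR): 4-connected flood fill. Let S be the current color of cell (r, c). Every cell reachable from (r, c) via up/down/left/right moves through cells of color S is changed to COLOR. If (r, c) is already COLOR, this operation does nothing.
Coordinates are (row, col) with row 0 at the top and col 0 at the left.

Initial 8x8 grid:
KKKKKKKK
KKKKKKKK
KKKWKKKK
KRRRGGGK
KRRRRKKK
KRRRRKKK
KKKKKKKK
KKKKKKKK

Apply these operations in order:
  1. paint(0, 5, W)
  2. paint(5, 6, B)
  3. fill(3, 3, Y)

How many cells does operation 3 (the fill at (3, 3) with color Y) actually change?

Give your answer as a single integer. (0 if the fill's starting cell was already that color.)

Answer: 11

Derivation:
After op 1 paint(0,5,W):
KKKKKWKK
KKKKKKKK
KKKWKKKK
KRRRGGGK
KRRRRKKK
KRRRRKKK
KKKKKKKK
KKKKKKKK
After op 2 paint(5,6,B):
KKKKKWKK
KKKKKKKK
KKKWKKKK
KRRRGGGK
KRRRRKKK
KRRRRKBK
KKKKKKKK
KKKKKKKK
After op 3 fill(3,3,Y) [11 cells changed]:
KKKKKWKK
KKKKKKKK
KKKWKKKK
KYYYGGGK
KYYYYKKK
KYYYYKBK
KKKKKKKK
KKKKKKKK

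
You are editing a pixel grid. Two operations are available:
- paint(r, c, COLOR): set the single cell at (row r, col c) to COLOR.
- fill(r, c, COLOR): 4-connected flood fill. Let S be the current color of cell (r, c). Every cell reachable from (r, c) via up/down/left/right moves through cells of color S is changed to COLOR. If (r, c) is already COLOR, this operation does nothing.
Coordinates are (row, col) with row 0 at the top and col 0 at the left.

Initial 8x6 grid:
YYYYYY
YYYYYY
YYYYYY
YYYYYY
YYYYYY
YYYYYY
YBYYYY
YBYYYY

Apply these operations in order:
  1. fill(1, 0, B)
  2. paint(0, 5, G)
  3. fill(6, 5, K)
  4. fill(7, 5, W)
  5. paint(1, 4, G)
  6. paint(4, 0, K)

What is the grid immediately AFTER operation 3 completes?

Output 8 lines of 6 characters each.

After op 1 fill(1,0,B) [46 cells changed]:
BBBBBB
BBBBBB
BBBBBB
BBBBBB
BBBBBB
BBBBBB
BBBBBB
BBBBBB
After op 2 paint(0,5,G):
BBBBBG
BBBBBB
BBBBBB
BBBBBB
BBBBBB
BBBBBB
BBBBBB
BBBBBB
After op 3 fill(6,5,K) [47 cells changed]:
KKKKKG
KKKKKK
KKKKKK
KKKKKK
KKKKKK
KKKKKK
KKKKKK
KKKKKK

Answer: KKKKKG
KKKKKK
KKKKKK
KKKKKK
KKKKKK
KKKKKK
KKKKKK
KKKKKK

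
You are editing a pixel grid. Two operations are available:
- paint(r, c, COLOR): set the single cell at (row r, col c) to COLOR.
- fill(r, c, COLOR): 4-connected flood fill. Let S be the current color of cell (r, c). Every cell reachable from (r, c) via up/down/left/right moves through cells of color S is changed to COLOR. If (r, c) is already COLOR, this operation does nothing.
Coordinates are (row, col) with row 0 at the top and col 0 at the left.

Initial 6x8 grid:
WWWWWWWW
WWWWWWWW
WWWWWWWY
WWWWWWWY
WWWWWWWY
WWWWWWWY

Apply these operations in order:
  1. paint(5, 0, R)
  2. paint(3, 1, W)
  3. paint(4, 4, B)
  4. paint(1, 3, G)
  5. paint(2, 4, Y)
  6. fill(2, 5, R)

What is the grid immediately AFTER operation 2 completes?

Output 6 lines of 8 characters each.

Answer: WWWWWWWW
WWWWWWWW
WWWWWWWY
WWWWWWWY
WWWWWWWY
RWWWWWWY

Derivation:
After op 1 paint(5,0,R):
WWWWWWWW
WWWWWWWW
WWWWWWWY
WWWWWWWY
WWWWWWWY
RWWWWWWY
After op 2 paint(3,1,W):
WWWWWWWW
WWWWWWWW
WWWWWWWY
WWWWWWWY
WWWWWWWY
RWWWWWWY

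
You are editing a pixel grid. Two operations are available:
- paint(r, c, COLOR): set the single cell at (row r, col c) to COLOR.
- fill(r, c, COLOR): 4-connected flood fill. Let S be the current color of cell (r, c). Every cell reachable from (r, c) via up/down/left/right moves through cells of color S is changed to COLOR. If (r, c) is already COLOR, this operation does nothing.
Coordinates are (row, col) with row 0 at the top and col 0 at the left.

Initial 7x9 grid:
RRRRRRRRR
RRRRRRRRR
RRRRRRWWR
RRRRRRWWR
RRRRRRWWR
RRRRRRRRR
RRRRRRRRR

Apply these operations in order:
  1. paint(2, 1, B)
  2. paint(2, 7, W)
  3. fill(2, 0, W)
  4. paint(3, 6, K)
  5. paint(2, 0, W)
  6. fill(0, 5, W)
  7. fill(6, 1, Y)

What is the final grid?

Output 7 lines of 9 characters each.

After op 1 paint(2,1,B):
RRRRRRRRR
RRRRRRRRR
RBRRRRWWR
RRRRRRWWR
RRRRRRWWR
RRRRRRRRR
RRRRRRRRR
After op 2 paint(2,7,W):
RRRRRRRRR
RRRRRRRRR
RBRRRRWWR
RRRRRRWWR
RRRRRRWWR
RRRRRRRRR
RRRRRRRRR
After op 3 fill(2,0,W) [56 cells changed]:
WWWWWWWWW
WWWWWWWWW
WBWWWWWWW
WWWWWWWWW
WWWWWWWWW
WWWWWWWWW
WWWWWWWWW
After op 4 paint(3,6,K):
WWWWWWWWW
WWWWWWWWW
WBWWWWWWW
WWWWWWKWW
WWWWWWWWW
WWWWWWWWW
WWWWWWWWW
After op 5 paint(2,0,W):
WWWWWWWWW
WWWWWWWWW
WBWWWWWWW
WWWWWWKWW
WWWWWWWWW
WWWWWWWWW
WWWWWWWWW
After op 6 fill(0,5,W) [0 cells changed]:
WWWWWWWWW
WWWWWWWWW
WBWWWWWWW
WWWWWWKWW
WWWWWWWWW
WWWWWWWWW
WWWWWWWWW
After op 7 fill(6,1,Y) [61 cells changed]:
YYYYYYYYY
YYYYYYYYY
YBYYYYYYY
YYYYYYKYY
YYYYYYYYY
YYYYYYYYY
YYYYYYYYY

Answer: YYYYYYYYY
YYYYYYYYY
YBYYYYYYY
YYYYYYKYY
YYYYYYYYY
YYYYYYYYY
YYYYYYYYY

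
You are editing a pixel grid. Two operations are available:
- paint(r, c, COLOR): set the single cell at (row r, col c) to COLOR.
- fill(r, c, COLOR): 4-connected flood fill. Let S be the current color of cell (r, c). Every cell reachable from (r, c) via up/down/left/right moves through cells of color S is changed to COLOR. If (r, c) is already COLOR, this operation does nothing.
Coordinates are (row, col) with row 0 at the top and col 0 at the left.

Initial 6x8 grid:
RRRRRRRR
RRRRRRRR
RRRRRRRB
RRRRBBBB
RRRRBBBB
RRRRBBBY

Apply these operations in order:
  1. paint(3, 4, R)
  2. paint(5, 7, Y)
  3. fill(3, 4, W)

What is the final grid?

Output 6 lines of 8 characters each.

Answer: WWWWWWWW
WWWWWWWW
WWWWWWWB
WWWWWBBB
WWWWBBBB
WWWWBBBY

Derivation:
After op 1 paint(3,4,R):
RRRRRRRR
RRRRRRRR
RRRRRRRB
RRRRRBBB
RRRRBBBB
RRRRBBBY
After op 2 paint(5,7,Y):
RRRRRRRR
RRRRRRRR
RRRRRRRB
RRRRRBBB
RRRRBBBB
RRRRBBBY
After op 3 fill(3,4,W) [36 cells changed]:
WWWWWWWW
WWWWWWWW
WWWWWWWB
WWWWWBBB
WWWWBBBB
WWWWBBBY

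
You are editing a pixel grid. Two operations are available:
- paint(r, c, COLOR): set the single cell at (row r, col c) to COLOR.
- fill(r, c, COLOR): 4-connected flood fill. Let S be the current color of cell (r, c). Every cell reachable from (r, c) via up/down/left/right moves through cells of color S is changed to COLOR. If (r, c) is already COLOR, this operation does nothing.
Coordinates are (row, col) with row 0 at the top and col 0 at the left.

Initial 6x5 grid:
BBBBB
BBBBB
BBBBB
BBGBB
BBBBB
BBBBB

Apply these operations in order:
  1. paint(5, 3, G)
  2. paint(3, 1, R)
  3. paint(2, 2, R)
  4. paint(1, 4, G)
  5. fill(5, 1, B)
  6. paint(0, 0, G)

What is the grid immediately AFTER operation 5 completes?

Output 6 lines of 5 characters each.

After op 1 paint(5,3,G):
BBBBB
BBBBB
BBBBB
BBGBB
BBBBB
BBBGB
After op 2 paint(3,1,R):
BBBBB
BBBBB
BBBBB
BRGBB
BBBBB
BBBGB
After op 3 paint(2,2,R):
BBBBB
BBBBB
BBRBB
BRGBB
BBBBB
BBBGB
After op 4 paint(1,4,G):
BBBBB
BBBBG
BBRBB
BRGBB
BBBBB
BBBGB
After op 5 fill(5,1,B) [0 cells changed]:
BBBBB
BBBBG
BBRBB
BRGBB
BBBBB
BBBGB

Answer: BBBBB
BBBBG
BBRBB
BRGBB
BBBBB
BBBGB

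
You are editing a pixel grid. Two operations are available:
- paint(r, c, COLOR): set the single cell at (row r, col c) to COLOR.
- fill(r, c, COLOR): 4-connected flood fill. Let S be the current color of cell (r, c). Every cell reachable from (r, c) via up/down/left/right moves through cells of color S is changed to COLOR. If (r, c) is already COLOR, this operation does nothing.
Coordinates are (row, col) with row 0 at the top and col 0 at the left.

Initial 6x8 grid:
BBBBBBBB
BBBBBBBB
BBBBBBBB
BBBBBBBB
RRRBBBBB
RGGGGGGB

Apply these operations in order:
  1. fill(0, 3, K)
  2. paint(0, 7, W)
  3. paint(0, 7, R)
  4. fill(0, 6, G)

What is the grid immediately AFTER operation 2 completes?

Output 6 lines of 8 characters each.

Answer: KKKKKKKW
KKKKKKKK
KKKKKKKK
KKKKKKKK
RRRKKKKK
RGGGGGGK

Derivation:
After op 1 fill(0,3,K) [38 cells changed]:
KKKKKKKK
KKKKKKKK
KKKKKKKK
KKKKKKKK
RRRKKKKK
RGGGGGGK
After op 2 paint(0,7,W):
KKKKKKKW
KKKKKKKK
KKKKKKKK
KKKKKKKK
RRRKKKKK
RGGGGGGK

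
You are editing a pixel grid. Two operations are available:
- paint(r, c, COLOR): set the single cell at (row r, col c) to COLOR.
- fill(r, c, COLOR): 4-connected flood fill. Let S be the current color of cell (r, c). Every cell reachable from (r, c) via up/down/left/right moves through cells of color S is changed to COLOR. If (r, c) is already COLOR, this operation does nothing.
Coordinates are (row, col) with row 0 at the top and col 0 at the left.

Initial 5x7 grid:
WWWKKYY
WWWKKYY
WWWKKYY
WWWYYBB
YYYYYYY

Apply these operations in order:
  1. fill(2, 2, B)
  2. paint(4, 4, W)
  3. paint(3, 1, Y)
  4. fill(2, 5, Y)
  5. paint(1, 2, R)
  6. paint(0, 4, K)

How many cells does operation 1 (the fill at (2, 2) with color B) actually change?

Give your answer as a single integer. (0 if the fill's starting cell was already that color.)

Answer: 12

Derivation:
After op 1 fill(2,2,B) [12 cells changed]:
BBBKKYY
BBBKKYY
BBBKKYY
BBBYYBB
YYYYYYY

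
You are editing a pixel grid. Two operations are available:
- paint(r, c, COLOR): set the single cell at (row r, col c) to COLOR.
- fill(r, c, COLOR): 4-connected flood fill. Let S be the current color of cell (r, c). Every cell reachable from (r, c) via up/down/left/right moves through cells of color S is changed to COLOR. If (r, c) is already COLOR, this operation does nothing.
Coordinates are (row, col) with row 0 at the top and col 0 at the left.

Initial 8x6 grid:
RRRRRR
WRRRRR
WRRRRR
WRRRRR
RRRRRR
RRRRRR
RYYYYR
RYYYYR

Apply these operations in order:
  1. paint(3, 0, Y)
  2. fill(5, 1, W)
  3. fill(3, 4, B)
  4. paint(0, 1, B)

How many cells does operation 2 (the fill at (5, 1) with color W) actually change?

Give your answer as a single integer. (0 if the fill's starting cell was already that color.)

After op 1 paint(3,0,Y):
RRRRRR
WRRRRR
WRRRRR
YRRRRR
RRRRRR
RRRRRR
RYYYYR
RYYYYR
After op 2 fill(5,1,W) [37 cells changed]:
WWWWWW
WWWWWW
WWWWWW
YWWWWW
WWWWWW
WWWWWW
WYYYYW
WYYYYW

Answer: 37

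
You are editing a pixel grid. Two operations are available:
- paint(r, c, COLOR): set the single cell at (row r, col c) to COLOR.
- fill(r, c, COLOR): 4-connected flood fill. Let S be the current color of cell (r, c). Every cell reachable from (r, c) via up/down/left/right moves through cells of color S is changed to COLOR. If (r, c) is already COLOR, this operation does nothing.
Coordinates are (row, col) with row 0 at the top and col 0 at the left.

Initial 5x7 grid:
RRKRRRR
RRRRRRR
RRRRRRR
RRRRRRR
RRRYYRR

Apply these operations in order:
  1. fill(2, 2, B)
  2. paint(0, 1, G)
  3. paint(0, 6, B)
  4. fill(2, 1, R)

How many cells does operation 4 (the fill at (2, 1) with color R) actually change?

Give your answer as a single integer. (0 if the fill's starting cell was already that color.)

After op 1 fill(2,2,B) [32 cells changed]:
BBKBBBB
BBBBBBB
BBBBBBB
BBBBBBB
BBBYYBB
After op 2 paint(0,1,G):
BGKBBBB
BBBBBBB
BBBBBBB
BBBBBBB
BBBYYBB
After op 3 paint(0,6,B):
BGKBBBB
BBBBBBB
BBBBBBB
BBBBBBB
BBBYYBB
After op 4 fill(2,1,R) [31 cells changed]:
RGKRRRR
RRRRRRR
RRRRRRR
RRRRRRR
RRRYYRR

Answer: 31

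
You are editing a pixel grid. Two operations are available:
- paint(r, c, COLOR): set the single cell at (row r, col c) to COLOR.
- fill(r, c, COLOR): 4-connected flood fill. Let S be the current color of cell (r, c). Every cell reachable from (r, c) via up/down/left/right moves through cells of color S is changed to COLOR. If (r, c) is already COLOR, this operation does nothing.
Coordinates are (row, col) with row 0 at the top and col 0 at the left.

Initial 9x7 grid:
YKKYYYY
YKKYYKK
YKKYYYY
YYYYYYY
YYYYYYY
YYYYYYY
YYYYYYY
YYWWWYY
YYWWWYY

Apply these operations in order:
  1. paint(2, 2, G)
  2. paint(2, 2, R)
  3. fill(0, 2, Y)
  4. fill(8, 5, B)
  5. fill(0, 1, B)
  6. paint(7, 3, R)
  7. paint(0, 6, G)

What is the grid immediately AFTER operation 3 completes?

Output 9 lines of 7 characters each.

Answer: YYYYYYY
YYYYYKK
YYRYYYY
YYYYYYY
YYYYYYY
YYYYYYY
YYYYYYY
YYWWWYY
YYWWWYY

Derivation:
After op 1 paint(2,2,G):
YKKYYYY
YKKYYKK
YKGYYYY
YYYYYYY
YYYYYYY
YYYYYYY
YYYYYYY
YYWWWYY
YYWWWYY
After op 2 paint(2,2,R):
YKKYYYY
YKKYYKK
YKRYYYY
YYYYYYY
YYYYYYY
YYYYYYY
YYYYYYY
YYWWWYY
YYWWWYY
After op 3 fill(0,2,Y) [5 cells changed]:
YYYYYYY
YYYYYKK
YYRYYYY
YYYYYYY
YYYYYYY
YYYYYYY
YYYYYYY
YYWWWYY
YYWWWYY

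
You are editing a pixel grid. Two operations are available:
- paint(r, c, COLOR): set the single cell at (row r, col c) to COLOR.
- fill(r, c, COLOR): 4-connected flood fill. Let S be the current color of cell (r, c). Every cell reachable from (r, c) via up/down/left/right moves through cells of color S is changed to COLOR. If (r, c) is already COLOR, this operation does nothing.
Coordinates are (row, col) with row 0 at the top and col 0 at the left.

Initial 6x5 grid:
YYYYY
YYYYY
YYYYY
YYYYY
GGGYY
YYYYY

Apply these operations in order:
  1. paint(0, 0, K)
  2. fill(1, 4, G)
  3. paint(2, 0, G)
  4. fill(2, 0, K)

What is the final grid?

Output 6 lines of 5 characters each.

Answer: KKKKK
KKKKK
KKKKK
KKKKK
KKKKK
KKKKK

Derivation:
After op 1 paint(0,0,K):
KYYYY
YYYYY
YYYYY
YYYYY
GGGYY
YYYYY
After op 2 fill(1,4,G) [26 cells changed]:
KGGGG
GGGGG
GGGGG
GGGGG
GGGGG
GGGGG
After op 3 paint(2,0,G):
KGGGG
GGGGG
GGGGG
GGGGG
GGGGG
GGGGG
After op 4 fill(2,0,K) [29 cells changed]:
KKKKK
KKKKK
KKKKK
KKKKK
KKKKK
KKKKK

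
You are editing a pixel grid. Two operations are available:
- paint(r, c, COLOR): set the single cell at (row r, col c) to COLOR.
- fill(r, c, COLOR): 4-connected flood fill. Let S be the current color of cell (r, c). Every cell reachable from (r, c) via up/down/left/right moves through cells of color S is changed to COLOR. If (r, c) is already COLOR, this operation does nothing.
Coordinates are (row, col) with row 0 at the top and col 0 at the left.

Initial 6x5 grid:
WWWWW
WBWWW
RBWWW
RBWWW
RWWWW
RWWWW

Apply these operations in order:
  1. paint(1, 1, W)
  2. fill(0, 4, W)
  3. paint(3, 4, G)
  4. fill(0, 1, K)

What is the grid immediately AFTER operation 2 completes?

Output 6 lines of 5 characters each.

After op 1 paint(1,1,W):
WWWWW
WWWWW
RBWWW
RBWWW
RWWWW
RWWWW
After op 2 fill(0,4,W) [0 cells changed]:
WWWWW
WWWWW
RBWWW
RBWWW
RWWWW
RWWWW

Answer: WWWWW
WWWWW
RBWWW
RBWWW
RWWWW
RWWWW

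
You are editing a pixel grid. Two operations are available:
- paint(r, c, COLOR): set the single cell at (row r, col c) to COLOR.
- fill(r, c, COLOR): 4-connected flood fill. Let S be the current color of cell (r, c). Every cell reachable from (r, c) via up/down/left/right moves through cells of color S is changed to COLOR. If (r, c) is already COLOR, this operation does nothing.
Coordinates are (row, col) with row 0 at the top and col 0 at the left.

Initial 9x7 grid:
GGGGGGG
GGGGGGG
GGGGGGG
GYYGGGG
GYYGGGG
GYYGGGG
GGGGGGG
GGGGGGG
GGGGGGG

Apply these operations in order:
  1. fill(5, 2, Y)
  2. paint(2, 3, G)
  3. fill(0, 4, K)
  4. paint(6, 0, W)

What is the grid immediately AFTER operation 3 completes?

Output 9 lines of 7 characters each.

After op 1 fill(5,2,Y) [0 cells changed]:
GGGGGGG
GGGGGGG
GGGGGGG
GYYGGGG
GYYGGGG
GYYGGGG
GGGGGGG
GGGGGGG
GGGGGGG
After op 2 paint(2,3,G):
GGGGGGG
GGGGGGG
GGGGGGG
GYYGGGG
GYYGGGG
GYYGGGG
GGGGGGG
GGGGGGG
GGGGGGG
After op 3 fill(0,4,K) [57 cells changed]:
KKKKKKK
KKKKKKK
KKKKKKK
KYYKKKK
KYYKKKK
KYYKKKK
KKKKKKK
KKKKKKK
KKKKKKK

Answer: KKKKKKK
KKKKKKK
KKKKKKK
KYYKKKK
KYYKKKK
KYYKKKK
KKKKKKK
KKKKKKK
KKKKKKK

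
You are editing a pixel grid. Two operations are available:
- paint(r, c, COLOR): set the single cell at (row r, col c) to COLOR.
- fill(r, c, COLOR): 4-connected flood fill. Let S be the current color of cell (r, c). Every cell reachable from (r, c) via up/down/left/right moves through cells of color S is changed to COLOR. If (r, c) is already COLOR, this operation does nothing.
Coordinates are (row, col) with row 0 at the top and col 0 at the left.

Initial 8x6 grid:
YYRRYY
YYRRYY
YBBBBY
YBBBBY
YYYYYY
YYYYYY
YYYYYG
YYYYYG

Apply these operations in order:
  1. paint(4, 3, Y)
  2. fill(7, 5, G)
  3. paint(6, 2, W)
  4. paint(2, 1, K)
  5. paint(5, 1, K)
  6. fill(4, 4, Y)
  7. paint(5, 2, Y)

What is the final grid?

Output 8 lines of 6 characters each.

Answer: YYRRYY
YYRRYY
YKBBBY
YBBBBY
YYYYYY
YKYYYY
YYWYYG
YYYYYG

Derivation:
After op 1 paint(4,3,Y):
YYRRYY
YYRRYY
YBBBBY
YBBBBY
YYYYYY
YYYYYY
YYYYYG
YYYYYG
After op 2 fill(7,5,G) [0 cells changed]:
YYRRYY
YYRRYY
YBBBBY
YBBBBY
YYYYYY
YYYYYY
YYYYYG
YYYYYG
After op 3 paint(6,2,W):
YYRRYY
YYRRYY
YBBBBY
YBBBBY
YYYYYY
YYYYYY
YYWYYG
YYYYYG
After op 4 paint(2,1,K):
YYRRYY
YYRRYY
YKBBBY
YBBBBY
YYYYYY
YYYYYY
YYWYYG
YYYYYG
After op 5 paint(5,1,K):
YYRRYY
YYRRYY
YKBBBY
YBBBBY
YYYYYY
YKYYYY
YYWYYG
YYYYYG
After op 6 fill(4,4,Y) [0 cells changed]:
YYRRYY
YYRRYY
YKBBBY
YBBBBY
YYYYYY
YKYYYY
YYWYYG
YYYYYG
After op 7 paint(5,2,Y):
YYRRYY
YYRRYY
YKBBBY
YBBBBY
YYYYYY
YKYYYY
YYWYYG
YYYYYG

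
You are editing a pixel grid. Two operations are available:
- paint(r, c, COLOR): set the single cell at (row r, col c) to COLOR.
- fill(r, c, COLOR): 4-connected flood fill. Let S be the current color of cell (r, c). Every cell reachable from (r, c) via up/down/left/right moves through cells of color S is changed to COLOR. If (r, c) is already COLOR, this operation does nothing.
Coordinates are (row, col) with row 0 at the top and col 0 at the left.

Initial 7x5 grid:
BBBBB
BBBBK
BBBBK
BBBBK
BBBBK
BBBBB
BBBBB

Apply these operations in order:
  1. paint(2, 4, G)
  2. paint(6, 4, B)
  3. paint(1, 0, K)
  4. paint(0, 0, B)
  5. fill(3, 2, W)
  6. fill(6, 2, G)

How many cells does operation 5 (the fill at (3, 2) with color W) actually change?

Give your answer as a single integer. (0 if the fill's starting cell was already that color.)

Answer: 30

Derivation:
After op 1 paint(2,4,G):
BBBBB
BBBBK
BBBBG
BBBBK
BBBBK
BBBBB
BBBBB
After op 2 paint(6,4,B):
BBBBB
BBBBK
BBBBG
BBBBK
BBBBK
BBBBB
BBBBB
After op 3 paint(1,0,K):
BBBBB
KBBBK
BBBBG
BBBBK
BBBBK
BBBBB
BBBBB
After op 4 paint(0,0,B):
BBBBB
KBBBK
BBBBG
BBBBK
BBBBK
BBBBB
BBBBB
After op 5 fill(3,2,W) [30 cells changed]:
WWWWW
KWWWK
WWWWG
WWWWK
WWWWK
WWWWW
WWWWW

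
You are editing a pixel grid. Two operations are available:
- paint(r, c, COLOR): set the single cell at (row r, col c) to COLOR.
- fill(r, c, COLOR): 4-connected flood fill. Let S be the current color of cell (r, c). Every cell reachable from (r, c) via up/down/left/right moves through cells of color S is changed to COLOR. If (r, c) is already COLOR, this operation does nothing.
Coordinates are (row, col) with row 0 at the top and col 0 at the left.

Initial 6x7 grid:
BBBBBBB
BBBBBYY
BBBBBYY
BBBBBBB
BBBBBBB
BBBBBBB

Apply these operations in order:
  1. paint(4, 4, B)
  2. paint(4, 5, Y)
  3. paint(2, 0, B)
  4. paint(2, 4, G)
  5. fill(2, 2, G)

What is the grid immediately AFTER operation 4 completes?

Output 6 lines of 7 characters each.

Answer: BBBBBBB
BBBBBYY
BBBBGYY
BBBBBBB
BBBBBYB
BBBBBBB

Derivation:
After op 1 paint(4,4,B):
BBBBBBB
BBBBBYY
BBBBBYY
BBBBBBB
BBBBBBB
BBBBBBB
After op 2 paint(4,5,Y):
BBBBBBB
BBBBBYY
BBBBBYY
BBBBBBB
BBBBBYB
BBBBBBB
After op 3 paint(2,0,B):
BBBBBBB
BBBBBYY
BBBBBYY
BBBBBBB
BBBBBYB
BBBBBBB
After op 4 paint(2,4,G):
BBBBBBB
BBBBBYY
BBBBGYY
BBBBBBB
BBBBBYB
BBBBBBB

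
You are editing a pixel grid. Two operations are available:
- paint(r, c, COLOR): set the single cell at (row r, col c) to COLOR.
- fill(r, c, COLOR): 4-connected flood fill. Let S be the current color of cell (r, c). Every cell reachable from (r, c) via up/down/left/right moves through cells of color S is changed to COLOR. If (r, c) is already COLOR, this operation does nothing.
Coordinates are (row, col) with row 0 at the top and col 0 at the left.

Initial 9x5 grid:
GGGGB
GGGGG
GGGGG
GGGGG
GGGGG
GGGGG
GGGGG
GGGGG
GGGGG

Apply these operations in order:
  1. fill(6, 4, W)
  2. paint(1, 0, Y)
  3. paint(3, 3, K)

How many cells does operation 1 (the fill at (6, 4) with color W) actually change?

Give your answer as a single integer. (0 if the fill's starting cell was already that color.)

After op 1 fill(6,4,W) [44 cells changed]:
WWWWB
WWWWW
WWWWW
WWWWW
WWWWW
WWWWW
WWWWW
WWWWW
WWWWW

Answer: 44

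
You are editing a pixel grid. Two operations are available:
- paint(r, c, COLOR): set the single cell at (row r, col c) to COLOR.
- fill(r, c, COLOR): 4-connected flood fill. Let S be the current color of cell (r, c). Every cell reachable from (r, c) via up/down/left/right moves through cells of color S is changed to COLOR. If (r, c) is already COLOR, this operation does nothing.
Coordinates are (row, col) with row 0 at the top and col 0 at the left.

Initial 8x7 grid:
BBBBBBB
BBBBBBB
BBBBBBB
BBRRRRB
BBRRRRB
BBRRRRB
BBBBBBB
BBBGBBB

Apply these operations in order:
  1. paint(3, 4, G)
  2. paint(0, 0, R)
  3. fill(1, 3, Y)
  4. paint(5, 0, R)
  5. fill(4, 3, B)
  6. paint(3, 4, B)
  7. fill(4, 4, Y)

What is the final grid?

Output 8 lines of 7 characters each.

Answer: RYYYYYY
YYYYYYY
YYYYYYY
YYYYYYY
YYYYYYY
RYYYYYY
YYYYYYY
YYYGYYY

Derivation:
After op 1 paint(3,4,G):
BBBBBBB
BBBBBBB
BBBBBBB
BBRRGRB
BBRRRRB
BBRRRRB
BBBBBBB
BBBGBBB
After op 2 paint(0,0,R):
RBBBBBB
BBBBBBB
BBBBBBB
BBRRGRB
BBRRRRB
BBRRRRB
BBBBBBB
BBBGBBB
After op 3 fill(1,3,Y) [42 cells changed]:
RYYYYYY
YYYYYYY
YYYYYYY
YYRRGRY
YYRRRRY
YYRRRRY
YYYYYYY
YYYGYYY
After op 4 paint(5,0,R):
RYYYYYY
YYYYYYY
YYYYYYY
YYRRGRY
YYRRRRY
RYRRRRY
YYYYYYY
YYYGYYY
After op 5 fill(4,3,B) [11 cells changed]:
RYYYYYY
YYYYYYY
YYYYYYY
YYBBGBY
YYBBBBY
RYBBBBY
YYYYYYY
YYYGYYY
After op 6 paint(3,4,B):
RYYYYYY
YYYYYYY
YYYYYYY
YYBBBBY
YYBBBBY
RYBBBBY
YYYYYYY
YYYGYYY
After op 7 fill(4,4,Y) [12 cells changed]:
RYYYYYY
YYYYYYY
YYYYYYY
YYYYYYY
YYYYYYY
RYYYYYY
YYYYYYY
YYYGYYY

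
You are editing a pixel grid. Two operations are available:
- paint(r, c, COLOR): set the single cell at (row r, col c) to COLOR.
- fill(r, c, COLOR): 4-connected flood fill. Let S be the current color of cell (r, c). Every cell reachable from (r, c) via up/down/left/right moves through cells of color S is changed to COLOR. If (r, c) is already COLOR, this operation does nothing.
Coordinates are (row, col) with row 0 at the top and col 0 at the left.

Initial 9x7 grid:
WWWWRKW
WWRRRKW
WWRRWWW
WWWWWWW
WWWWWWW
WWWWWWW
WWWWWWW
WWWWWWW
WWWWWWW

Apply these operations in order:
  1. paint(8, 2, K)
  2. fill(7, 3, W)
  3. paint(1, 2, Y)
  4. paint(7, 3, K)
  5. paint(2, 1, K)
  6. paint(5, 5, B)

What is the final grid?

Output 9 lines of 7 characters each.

After op 1 paint(8,2,K):
WWWWRKW
WWRRRKW
WWRRWWW
WWWWWWW
WWWWWWW
WWWWWWW
WWWWWWW
WWWWWWW
WWKWWWW
After op 2 fill(7,3,W) [0 cells changed]:
WWWWRKW
WWRRRKW
WWRRWWW
WWWWWWW
WWWWWWW
WWWWWWW
WWWWWWW
WWWWWWW
WWKWWWW
After op 3 paint(1,2,Y):
WWWWRKW
WWYRRKW
WWRRWWW
WWWWWWW
WWWWWWW
WWWWWWW
WWWWWWW
WWWWWWW
WWKWWWW
After op 4 paint(7,3,K):
WWWWRKW
WWYRRKW
WWRRWWW
WWWWWWW
WWWWWWW
WWWWWWW
WWWWWWW
WWWKWWW
WWKWWWW
After op 5 paint(2,1,K):
WWWWRKW
WWYRRKW
WKRRWWW
WWWWWWW
WWWWWWW
WWWWWWW
WWWWWWW
WWWKWWW
WWKWWWW
After op 6 paint(5,5,B):
WWWWRKW
WWYRRKW
WKRRWWW
WWWWWWW
WWWWWWW
WWWWWBW
WWWWWWW
WWWKWWW
WWKWWWW

Answer: WWWWRKW
WWYRRKW
WKRRWWW
WWWWWWW
WWWWWWW
WWWWWBW
WWWWWWW
WWWKWWW
WWKWWWW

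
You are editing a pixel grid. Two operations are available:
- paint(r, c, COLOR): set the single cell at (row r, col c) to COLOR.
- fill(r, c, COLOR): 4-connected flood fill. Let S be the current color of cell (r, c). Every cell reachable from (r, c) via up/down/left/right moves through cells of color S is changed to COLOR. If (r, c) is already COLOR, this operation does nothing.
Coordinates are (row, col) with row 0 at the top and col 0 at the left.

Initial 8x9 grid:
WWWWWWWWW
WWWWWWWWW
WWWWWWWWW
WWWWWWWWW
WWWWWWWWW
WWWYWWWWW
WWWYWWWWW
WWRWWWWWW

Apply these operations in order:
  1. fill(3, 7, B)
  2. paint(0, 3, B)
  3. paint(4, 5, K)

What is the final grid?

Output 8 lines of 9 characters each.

After op 1 fill(3,7,B) [69 cells changed]:
BBBBBBBBB
BBBBBBBBB
BBBBBBBBB
BBBBBBBBB
BBBBBBBBB
BBBYBBBBB
BBBYBBBBB
BBRBBBBBB
After op 2 paint(0,3,B):
BBBBBBBBB
BBBBBBBBB
BBBBBBBBB
BBBBBBBBB
BBBBBBBBB
BBBYBBBBB
BBBYBBBBB
BBRBBBBBB
After op 3 paint(4,5,K):
BBBBBBBBB
BBBBBBBBB
BBBBBBBBB
BBBBBBBBB
BBBBBKBBB
BBBYBBBBB
BBBYBBBBB
BBRBBBBBB

Answer: BBBBBBBBB
BBBBBBBBB
BBBBBBBBB
BBBBBBBBB
BBBBBKBBB
BBBYBBBBB
BBBYBBBBB
BBRBBBBBB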